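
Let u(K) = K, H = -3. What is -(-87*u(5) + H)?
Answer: 438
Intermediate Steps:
-(-87*u(5) + H) = -(-87*5 - 3) = -(-435 - 3) = -1*(-438) = 438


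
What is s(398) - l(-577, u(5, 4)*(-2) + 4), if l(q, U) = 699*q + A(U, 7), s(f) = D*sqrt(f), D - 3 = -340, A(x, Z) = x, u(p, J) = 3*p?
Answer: 403349 - 337*sqrt(398) ≈ 3.9663e+5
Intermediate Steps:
D = -337 (D = 3 - 340 = -337)
s(f) = -337*sqrt(f)
l(q, U) = U + 699*q (l(q, U) = 699*q + U = U + 699*q)
s(398) - l(-577, u(5, 4)*(-2) + 4) = -337*sqrt(398) - (((3*5)*(-2) + 4) + 699*(-577)) = -337*sqrt(398) - ((15*(-2) + 4) - 403323) = -337*sqrt(398) - ((-30 + 4) - 403323) = -337*sqrt(398) - (-26 - 403323) = -337*sqrt(398) - 1*(-403349) = -337*sqrt(398) + 403349 = 403349 - 337*sqrt(398)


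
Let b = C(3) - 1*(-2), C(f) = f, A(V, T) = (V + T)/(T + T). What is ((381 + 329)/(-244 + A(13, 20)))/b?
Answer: -80/137 ≈ -0.58394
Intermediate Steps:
A(V, T) = (T + V)/(2*T) (A(V, T) = (T + V)/((2*T)) = (T + V)*(1/(2*T)) = (T + V)/(2*T))
b = 5 (b = 3 - 1*(-2) = 3 + 2 = 5)
((381 + 329)/(-244 + A(13, 20)))/b = ((381 + 329)/(-244 + (1/2)*(20 + 13)/20))/5 = (710/(-244 + (1/2)*(1/20)*33))*(1/5) = (710/(-244 + 33/40))*(1/5) = (710/(-9727/40))*(1/5) = (710*(-40/9727))*(1/5) = -400/137*1/5 = -80/137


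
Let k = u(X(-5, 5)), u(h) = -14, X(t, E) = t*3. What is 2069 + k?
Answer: 2055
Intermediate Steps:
X(t, E) = 3*t
k = -14
2069 + k = 2069 - 14 = 2055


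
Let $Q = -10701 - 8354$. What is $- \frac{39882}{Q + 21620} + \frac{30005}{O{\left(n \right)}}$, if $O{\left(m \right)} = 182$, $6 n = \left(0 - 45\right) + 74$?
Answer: $\frac{23234767}{155610} \approx 149.31$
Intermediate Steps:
$Q = -19055$
$n = \frac{29}{6}$ ($n = \frac{\left(0 - 45\right) + 74}{6} = \frac{-45 + 74}{6} = \frac{1}{6} \cdot 29 = \frac{29}{6} \approx 4.8333$)
$- \frac{39882}{Q + 21620} + \frac{30005}{O{\left(n \right)}} = - \frac{39882}{-19055 + 21620} + \frac{30005}{182} = - \frac{39882}{2565} + 30005 \cdot \frac{1}{182} = \left(-39882\right) \frac{1}{2565} + \frac{30005}{182} = - \frac{13294}{855} + \frac{30005}{182} = \frac{23234767}{155610}$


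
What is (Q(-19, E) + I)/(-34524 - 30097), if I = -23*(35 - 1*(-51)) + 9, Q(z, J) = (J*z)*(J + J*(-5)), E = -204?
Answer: -3160847/64621 ≈ -48.914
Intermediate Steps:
Q(z, J) = -4*z*J**2 (Q(z, J) = (J*z)*(J - 5*J) = (J*z)*(-4*J) = -4*z*J**2)
I = -1969 (I = -23*(35 + 51) + 9 = -23*86 + 9 = -1978 + 9 = -1969)
(Q(-19, E) + I)/(-34524 - 30097) = (-4*(-19)*(-204)**2 - 1969)/(-34524 - 30097) = (-4*(-19)*41616 - 1969)/(-64621) = (3162816 - 1969)*(-1/64621) = 3160847*(-1/64621) = -3160847/64621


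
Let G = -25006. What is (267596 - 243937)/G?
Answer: -23659/25006 ≈ -0.94613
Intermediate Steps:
(267596 - 243937)/G = (267596 - 243937)/(-25006) = 23659*(-1/25006) = -23659/25006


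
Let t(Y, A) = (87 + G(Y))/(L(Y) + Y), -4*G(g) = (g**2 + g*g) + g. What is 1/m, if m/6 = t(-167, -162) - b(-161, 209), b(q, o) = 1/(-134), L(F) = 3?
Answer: 21976/11108847 ≈ 0.0019782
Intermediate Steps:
b(q, o) = -1/134
G(g) = -g**2/2 - g/4 (G(g) = -((g**2 + g*g) + g)/4 = -((g**2 + g**2) + g)/4 = -(2*g**2 + g)/4 = -(g + 2*g**2)/4 = -g**2/2 - g/4)
t(Y, A) = (87 - Y*(1 + 2*Y)/4)/(3 + Y)
m = 11108847/21976 (m = 6*((348 - 1*(-167)*(1 + 2*(-167)))/(4*(3 - 167)) - 1*(-1/134)) = 6*((1/4)*(348 - 1*(-167)*(1 - 334))/(-164) + 1/134) = 6*((1/4)*(-1/164)*(348 - 1*(-167)*(-333)) + 1/134) = 6*((1/4)*(-1/164)*(348 - 55611) + 1/134) = 6*((1/4)*(-1/164)*(-55263) + 1/134) = 6*(55263/656 + 1/134) = 6*(3702949/43952) = 11108847/21976 ≈ 505.50)
1/m = 1/(11108847/21976) = 21976/11108847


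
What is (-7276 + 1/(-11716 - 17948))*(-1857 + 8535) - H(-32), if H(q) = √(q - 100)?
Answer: -80074883315/1648 - 2*I*√33 ≈ -4.8589e+7 - 11.489*I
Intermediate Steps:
H(q) = √(-100 + q)
(-7276 + 1/(-11716 - 17948))*(-1857 + 8535) - H(-32) = (-7276 + 1/(-11716 - 17948))*(-1857 + 8535) - √(-100 - 32) = (-7276 + 1/(-29664))*6678 - √(-132) = (-7276 - 1/29664)*6678 - 2*I*√33 = -215835265/29664*6678 - 2*I*√33 = -80074883315/1648 - 2*I*√33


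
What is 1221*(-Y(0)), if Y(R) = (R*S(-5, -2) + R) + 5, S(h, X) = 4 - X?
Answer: -6105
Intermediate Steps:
Y(R) = 5 + 7*R (Y(R) = (R*(4 - 1*(-2)) + R) + 5 = (R*(4 + 2) + R) + 5 = (R*6 + R) + 5 = (6*R + R) + 5 = 7*R + 5 = 5 + 7*R)
1221*(-Y(0)) = 1221*(-(5 + 7*0)) = 1221*(-(5 + 0)) = 1221*(-1*5) = 1221*(-5) = -6105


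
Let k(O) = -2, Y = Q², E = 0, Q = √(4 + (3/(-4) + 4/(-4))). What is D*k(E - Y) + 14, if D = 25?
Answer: -36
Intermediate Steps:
Q = 3/2 (Q = √(4 + (3*(-¼) + 4*(-¼))) = √(4 + (-¾ - 1)) = √(4 - 7/4) = √(9/4) = 3/2 ≈ 1.5000)
Y = 9/4 (Y = (3/2)² = 9/4 ≈ 2.2500)
D*k(E - Y) + 14 = 25*(-2) + 14 = -50 + 14 = -36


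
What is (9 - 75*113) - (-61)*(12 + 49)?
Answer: -4745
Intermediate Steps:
(9 - 75*113) - (-61)*(12 + 49) = (9 - 8475) - (-61)*61 = -8466 - 1*(-3721) = -8466 + 3721 = -4745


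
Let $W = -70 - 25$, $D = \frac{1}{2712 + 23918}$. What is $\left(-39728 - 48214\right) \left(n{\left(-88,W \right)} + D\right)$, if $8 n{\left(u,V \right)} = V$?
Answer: $\frac{55619841291}{53260} \approx 1.0443 \cdot 10^{6}$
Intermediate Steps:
$D = \frac{1}{26630} \approx 3.7552 \cdot 10^{-5}$
$W = -95$ ($W = -70 - 25 = -95$)
$n{\left(u,V \right)} = \frac{V}{8}$
$\left(-39728 - 48214\right) \left(n{\left(-88,W \right)} + D\right) = \left(-39728 - 48214\right) \left(\frac{1}{8} \left(-95\right) + \frac{1}{26630}\right) = - 87942 \left(- \frac{95}{8} + \frac{1}{26630}\right) = \left(-87942\right) \left(- \frac{1264921}{106520}\right) = \frac{55619841291}{53260}$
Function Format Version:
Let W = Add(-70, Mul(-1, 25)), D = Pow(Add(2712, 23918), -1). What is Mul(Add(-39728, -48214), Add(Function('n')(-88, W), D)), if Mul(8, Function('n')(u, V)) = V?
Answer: Rational(55619841291, 53260) ≈ 1.0443e+6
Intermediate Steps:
D = Rational(1, 26630) (D = Pow(26630, -1) = Rational(1, 26630) ≈ 3.7552e-5)
W = -95 (W = Add(-70, -25) = -95)
Function('n')(u, V) = Mul(Rational(1, 8), V)
Mul(Add(-39728, -48214), Add(Function('n')(-88, W), D)) = Mul(Add(-39728, -48214), Add(Mul(Rational(1, 8), -95), Rational(1, 26630))) = Mul(-87942, Add(Rational(-95, 8), Rational(1, 26630))) = Mul(-87942, Rational(-1264921, 106520)) = Rational(55619841291, 53260)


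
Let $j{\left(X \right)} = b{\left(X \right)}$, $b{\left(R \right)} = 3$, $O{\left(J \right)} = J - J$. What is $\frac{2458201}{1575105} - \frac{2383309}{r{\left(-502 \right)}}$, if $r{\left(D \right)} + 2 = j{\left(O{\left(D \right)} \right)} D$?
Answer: $\frac{3757668889553}{2375258340} \approx 1582.0$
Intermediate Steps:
$O{\left(J \right)} = 0$
$j{\left(X \right)} = 3$
$r{\left(D \right)} = -2 + 3 D$
$\frac{2458201}{1575105} - \frac{2383309}{r{\left(-502 \right)}} = \frac{2458201}{1575105} - \frac{2383309}{-2 + 3 \left(-502\right)} = 2458201 \cdot \frac{1}{1575105} - \frac{2383309}{-2 - 1506} = \frac{2458201}{1575105} - \frac{2383309}{-1508} = \frac{2458201}{1575105} - - \frac{2383309}{1508} = \frac{2458201}{1575105} + \frac{2383309}{1508} = \frac{3757668889553}{2375258340}$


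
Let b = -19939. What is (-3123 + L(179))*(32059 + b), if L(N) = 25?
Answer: -37547760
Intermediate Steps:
(-3123 + L(179))*(32059 + b) = (-3123 + 25)*(32059 - 19939) = -3098*12120 = -37547760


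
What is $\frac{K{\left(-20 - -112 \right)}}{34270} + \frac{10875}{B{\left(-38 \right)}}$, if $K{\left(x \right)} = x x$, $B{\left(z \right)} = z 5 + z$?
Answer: $- \frac{2686641}{56620} \approx -47.45$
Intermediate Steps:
$B{\left(z \right)} = 6 z$ ($B{\left(z \right)} = 5 z + z = 6 z$)
$K{\left(x \right)} = x^{2}$
$\frac{K{\left(-20 - -112 \right)}}{34270} + \frac{10875}{B{\left(-38 \right)}} = \frac{\left(-20 - -112\right)^{2}}{34270} + \frac{10875}{6 \left(-38\right)} = \left(-20 + 112\right)^{2} \cdot \frac{1}{34270} + \frac{10875}{-228} = 92^{2} \cdot \frac{1}{34270} + 10875 \left(- \frac{1}{228}\right) = 8464 \cdot \frac{1}{34270} - \frac{3625}{76} = \frac{184}{745} - \frac{3625}{76} = - \frac{2686641}{56620}$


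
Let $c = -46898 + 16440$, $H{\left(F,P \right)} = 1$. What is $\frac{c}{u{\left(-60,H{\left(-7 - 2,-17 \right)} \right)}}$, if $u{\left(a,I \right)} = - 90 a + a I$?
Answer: $- \frac{15229}{2670} \approx -5.7037$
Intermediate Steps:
$u{\left(a,I \right)} = - 90 a + I a$
$c = -30458$
$\frac{c}{u{\left(-60,H{\left(-7 - 2,-17 \right)} \right)}} = - \frac{30458}{\left(-60\right) \left(-90 + 1\right)} = - \frac{30458}{\left(-60\right) \left(-89\right)} = - \frac{30458}{5340} = \left(-30458\right) \frac{1}{5340} = - \frac{15229}{2670}$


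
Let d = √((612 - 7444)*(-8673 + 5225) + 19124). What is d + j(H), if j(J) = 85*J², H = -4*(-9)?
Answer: 110160 + 378*√165 ≈ 1.1502e+5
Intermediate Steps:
H = 36
d = 378*√165 (d = √(-6832*(-3448) + 19124) = √(23556736 + 19124) = √23575860 = 378*√165 ≈ 4855.5)
d + j(H) = 378*√165 + 85*36² = 378*√165 + 85*1296 = 378*√165 + 110160 = 110160 + 378*√165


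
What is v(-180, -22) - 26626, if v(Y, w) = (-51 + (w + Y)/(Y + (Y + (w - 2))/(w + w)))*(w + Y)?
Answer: -31937840/1929 ≈ -16557.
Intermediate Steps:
v(Y, w) = (-51 + (Y + w)/(Y + (-2 + Y + w)/(2*w)))*(Y + w) (v(Y, w) = (-51 + (Y + w)/(Y + (Y + (-2 + w))/((2*w))))*(Y + w) = (-51 + (Y + w)/(Y + (-2 + Y + w)*(1/(2*w))))*(Y + w) = (-51 + (Y + w)/(Y + (-2 + Y + w)/(2*w)))*(Y + w))
v(-180, -22) - 26626 = (-51*(-180)² - 51*(-22)² + 2*(-22)³ + 102*(-180) + 102*(-22) - 102*(-180)*(-22) - 100*(-22)*(-180)² - 98*(-180)*(-22)²)/(-2 - 180 - 22 + 2*(-180)*(-22)) - 26626 = (-51*32400 - 51*484 + 2*(-10648) - 18360 - 2244 - 403920 - 100*(-22)*32400 - 98*(-180)*484)/(-2 - 180 - 22 + 7920) - 26626 = (-1652400 - 24684 - 21296 - 18360 - 2244 - 403920 + 71280000 + 8537760)/7716 - 26626 = (1/7716)*77694856 - 26626 = 19423714/1929 - 26626 = -31937840/1929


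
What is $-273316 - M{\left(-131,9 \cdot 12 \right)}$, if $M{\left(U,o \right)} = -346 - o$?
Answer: $-272862$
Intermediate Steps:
$-273316 - M{\left(-131,9 \cdot 12 \right)} = -273316 - \left(-346 - 9 \cdot 12\right) = -273316 - \left(-346 - 108\right) = -273316 - -454 = -273316 + 454 = -272862$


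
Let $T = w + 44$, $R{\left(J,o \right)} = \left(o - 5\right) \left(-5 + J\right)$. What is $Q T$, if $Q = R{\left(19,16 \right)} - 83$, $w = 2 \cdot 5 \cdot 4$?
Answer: $5964$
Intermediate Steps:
$w = 40$ ($w = 10 \cdot 4 = 40$)
$R{\left(J,o \right)} = \left(-5 + J\right) \left(-5 + o\right)$ ($R{\left(J,o \right)} = \left(-5 + o\right) \left(-5 + J\right) = \left(-5 + J\right) \left(-5 + o\right)$)
$T = 84$ ($T = 40 + 44 = 84$)
$Q = 71$ ($Q = \left(25 - 95 - 80 + 19 \cdot 16\right) - 83 = \left(25 - 95 - 80 + 304\right) - 83 = 154 - 83 = 71$)
$Q T = 71 \cdot 84 = 5964$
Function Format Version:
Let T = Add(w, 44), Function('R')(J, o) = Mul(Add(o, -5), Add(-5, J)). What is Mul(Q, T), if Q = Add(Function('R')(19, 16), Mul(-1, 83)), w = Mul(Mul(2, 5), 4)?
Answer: 5964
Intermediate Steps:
w = 40 (w = Mul(10, 4) = 40)
Function('R')(J, o) = Mul(Add(-5, J), Add(-5, o)) (Function('R')(J, o) = Mul(Add(-5, o), Add(-5, J)) = Mul(Add(-5, J), Add(-5, o)))
T = 84 (T = Add(40, 44) = 84)
Q = 71 (Q = Add(Add(25, Mul(-5, 19), Mul(-5, 16), Mul(19, 16)), Mul(-1, 83)) = Add(Add(25, -95, -80, 304), -83) = Add(154, -83) = 71)
Mul(Q, T) = Mul(71, 84) = 5964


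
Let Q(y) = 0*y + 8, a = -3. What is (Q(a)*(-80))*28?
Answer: -17920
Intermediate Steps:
Q(y) = 8 (Q(y) = 0 + 8 = 8)
(Q(a)*(-80))*28 = (8*(-80))*28 = -640*28 = -17920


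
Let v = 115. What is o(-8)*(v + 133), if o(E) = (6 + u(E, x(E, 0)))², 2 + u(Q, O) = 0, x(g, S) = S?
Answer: 3968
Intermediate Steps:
u(Q, O) = -2 (u(Q, O) = -2 + 0 = -2)
o(E) = 16 (o(E) = (6 - 2)² = 4² = 16)
o(-8)*(v + 133) = 16*(115 + 133) = 16*248 = 3968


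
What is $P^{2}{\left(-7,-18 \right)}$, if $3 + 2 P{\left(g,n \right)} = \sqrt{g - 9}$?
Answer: $\frac{\left(3 - 4 i\right)^{2}}{4} \approx -1.75 - 6.0 i$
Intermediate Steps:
$P{\left(g,n \right)} = - \frac{3}{2} + \frac{\sqrt{-9 + g}}{2}$ ($P{\left(g,n \right)} = - \frac{3}{2} + \frac{\sqrt{g - 9}}{2} = - \frac{3}{2} + \frac{\sqrt{-9 + g}}{2}$)
$P^{2}{\left(-7,-18 \right)} = \left(- \frac{3}{2} + \frac{\sqrt{-9 - 7}}{2}\right)^{2} = \left(- \frac{3}{2} + \frac{\sqrt{-16}}{2}\right)^{2} = \left(- \frac{3}{2} + \frac{4 i}{2}\right)^{2} = \left(- \frac{3}{2} + 2 i\right)^{2}$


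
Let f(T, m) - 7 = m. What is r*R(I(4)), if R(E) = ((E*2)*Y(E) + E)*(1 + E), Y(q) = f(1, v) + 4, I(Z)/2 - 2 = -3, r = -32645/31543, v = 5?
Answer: -2154570/31543 ≈ -68.306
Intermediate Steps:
f(T, m) = 7 + m
r = -32645/31543 (r = -32645*1/31543 = -32645/31543 ≈ -1.0349)
I(Z) = -2 (I(Z) = 4 + 2*(-3) = 4 - 6 = -2)
Y(q) = 16 (Y(q) = (7 + 5) + 4 = 12 + 4 = 16)
R(E) = 33*E*(1 + E) (R(E) = ((E*2)*16 + E)*(1 + E) = ((2*E)*16 + E)*(1 + E) = (32*E + E)*(1 + E) = (33*E)*(1 + E) = 33*E*(1 + E))
r*R(I(4)) = -1077285*(-2)*(1 - 2)/31543 = -1077285*(-2)*(-1)/31543 = -32645/31543*66 = -2154570/31543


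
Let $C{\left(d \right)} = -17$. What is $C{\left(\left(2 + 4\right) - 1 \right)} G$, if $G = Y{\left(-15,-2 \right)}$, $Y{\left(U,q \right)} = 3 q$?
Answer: $102$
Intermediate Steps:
$G = -6$ ($G = 3 \left(-2\right) = -6$)
$C{\left(\left(2 + 4\right) - 1 \right)} G = \left(-17\right) \left(-6\right) = 102$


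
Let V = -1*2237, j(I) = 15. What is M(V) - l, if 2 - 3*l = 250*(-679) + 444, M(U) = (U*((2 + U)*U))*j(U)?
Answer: -167764822161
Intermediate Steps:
V = -2237
M(U) = 15*U²*(2 + U) (M(U) = (U*((2 + U)*U))*15 = (U*(U*(2 + U)))*15 = (U²*(2 + U))*15 = 15*U²*(2 + U))
l = 56436 (l = ⅔ - (250*(-679) + 444)/3 = ⅔ - (-169750 + 444)/3 = ⅔ - ⅓*(-169306) = ⅔ + 169306/3 = 56436)
M(V) - l = 15*(-2237)²*(2 - 2237) - 1*56436 = 15*5004169*(-2235) - 56436 = -167764765725 - 56436 = -167764822161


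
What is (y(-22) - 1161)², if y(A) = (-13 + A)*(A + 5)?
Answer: 320356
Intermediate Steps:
y(A) = (-13 + A)*(5 + A)
(y(-22) - 1161)² = ((-65 + (-22)² - 8*(-22)) - 1161)² = ((-65 + 484 + 176) - 1161)² = (595 - 1161)² = (-566)² = 320356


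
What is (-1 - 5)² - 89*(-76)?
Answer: 6800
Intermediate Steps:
(-1 - 5)² - 89*(-76) = (-6)² + 6764 = 36 + 6764 = 6800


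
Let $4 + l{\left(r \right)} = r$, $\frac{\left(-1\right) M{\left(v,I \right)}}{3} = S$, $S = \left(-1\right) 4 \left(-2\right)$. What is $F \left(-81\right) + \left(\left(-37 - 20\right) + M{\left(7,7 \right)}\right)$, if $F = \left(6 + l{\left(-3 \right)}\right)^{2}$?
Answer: $-162$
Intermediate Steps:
$S = 8$ ($S = \left(-4\right) \left(-2\right) = 8$)
$M{\left(v,I \right)} = -24$ ($M{\left(v,I \right)} = \left(-3\right) 8 = -24$)
$l{\left(r \right)} = -4 + r$
$F = 1$ ($F = \left(6 - 7\right)^{2} = \left(-1\right)^{2} = 1$)
$F \left(-81\right) + \left(\left(-37 - 20\right) + M{\left(7,7 \right)}\right) = 1 \left(-81\right) - 81 = -81 - 81 = -162$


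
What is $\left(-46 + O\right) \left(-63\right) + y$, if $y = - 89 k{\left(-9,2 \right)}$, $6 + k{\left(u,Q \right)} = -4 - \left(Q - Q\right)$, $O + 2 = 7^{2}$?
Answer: $827$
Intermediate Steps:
$O = 47$ ($O = -2 + 7^{2} = -2 + 49 = 47$)
$k{\left(u,Q \right)} = -10$ ($k{\left(u,Q \right)} = -6 - 4 = -10$)
$y = 890$ ($y = \left(-89\right) \left(-10\right) = 890$)
$\left(-46 + O\right) \left(-63\right) + y = \left(-46 + 47\right) \left(-63\right) + 890 = 1 \left(-63\right) + 890 = -63 + 890 = 827$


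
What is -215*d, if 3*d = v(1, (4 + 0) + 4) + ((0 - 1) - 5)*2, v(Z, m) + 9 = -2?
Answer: 4945/3 ≈ 1648.3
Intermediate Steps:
v(Z, m) = -11 (v(Z, m) = -9 - 2 = -11)
d = -23/3 (d = (-11 + ((0 - 1) - 5)*2)/3 = (-11 + (-1 - 5)*2)/3 = (-11 - 6*2)/3 = (-11 - 12)/3 = (1/3)*(-23) = -23/3 ≈ -7.6667)
-215*d = -215*(-23/3) = 4945/3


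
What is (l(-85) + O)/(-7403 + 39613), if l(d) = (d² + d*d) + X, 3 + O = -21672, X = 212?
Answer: -7013/32210 ≈ -0.21773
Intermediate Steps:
O = -21675 (O = -3 - 21672 = -21675)
l(d) = 212 + 2*d² (l(d) = (d² + d*d) + 212 = (d² + d²) + 212 = 2*d² + 212 = 212 + 2*d²)
(l(-85) + O)/(-7403 + 39613) = ((212 + 2*(-85)²) - 21675)/(-7403 + 39613) = ((212 + 2*7225) - 21675)/32210 = ((212 + 14450) - 21675)*(1/32210) = (14662 - 21675)*(1/32210) = -7013*1/32210 = -7013/32210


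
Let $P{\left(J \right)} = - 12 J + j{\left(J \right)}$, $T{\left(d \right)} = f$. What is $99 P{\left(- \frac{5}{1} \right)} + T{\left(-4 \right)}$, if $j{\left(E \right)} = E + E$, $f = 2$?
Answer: $4952$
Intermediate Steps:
$j{\left(E \right)} = 2 E$
$T{\left(d \right)} = 2$
$P{\left(J \right)} = - 10 J$ ($P{\left(J \right)} = - 12 J + 2 J = - 10 J$)
$99 P{\left(- \frac{5}{1} \right)} + T{\left(-4 \right)} = 99 \left(- 10 \left(- \frac{5}{1}\right)\right) + 2 = 99 \left(- 10 \left(\left(-5\right) 1\right)\right) + 2 = 99 \left(\left(-10\right) \left(-5\right)\right) + 2 = 99 \cdot 50 + 2 = 4950 + 2 = 4952$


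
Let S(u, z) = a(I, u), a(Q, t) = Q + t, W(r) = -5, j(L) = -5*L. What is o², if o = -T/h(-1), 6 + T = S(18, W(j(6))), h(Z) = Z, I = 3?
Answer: 225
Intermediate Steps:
S(u, z) = 3 + u
T = 15 (T = -6 + (3 + 18) = -6 + 21 = 15)
o = 15 (o = -15/(-1) = -15*(-1) = -1*(-15) = 15)
o² = 15² = 225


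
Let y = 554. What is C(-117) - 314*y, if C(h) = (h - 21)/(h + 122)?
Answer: -869918/5 ≈ -1.7398e+5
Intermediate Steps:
C(h) = (-21 + h)/(122 + h)
C(-117) - 314*y = (-21 - 117)/(122 - 117) - 314*554 = -138/5 - 1*173956 = (1/5)*(-138) - 173956 = -138/5 - 173956 = -869918/5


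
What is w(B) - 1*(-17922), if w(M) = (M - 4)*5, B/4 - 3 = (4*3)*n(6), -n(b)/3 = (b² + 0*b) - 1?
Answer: -7238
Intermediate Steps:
n(b) = 3 - 3*b² (n(b) = -3*((b² + 0*b) - 1) = -3*((b² + 0) - 1) = -3*(b² - 1) = -3*(-1 + b²) = 3 - 3*b²)
B = -5028 (B = 12 + 4*((4*3)*(3 - 3*6²)) = 12 + 4*(12*(3 - 3*36)) = 12 + 4*(12*(3 - 108)) = 12 + 4*(12*(-105)) = 12 + 4*(-1260) = 12 - 5040 = -5028)
w(M) = -20 + 5*M (w(M) = (-4 + M)*5 = -20 + 5*M)
w(B) - 1*(-17922) = (-20 + 5*(-5028)) - 1*(-17922) = (-20 - 25140) + 17922 = -25160 + 17922 = -7238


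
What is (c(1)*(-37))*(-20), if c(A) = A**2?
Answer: 740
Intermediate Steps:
(c(1)*(-37))*(-20) = (1**2*(-37))*(-20) = (1*(-37))*(-20) = -37*(-20) = 740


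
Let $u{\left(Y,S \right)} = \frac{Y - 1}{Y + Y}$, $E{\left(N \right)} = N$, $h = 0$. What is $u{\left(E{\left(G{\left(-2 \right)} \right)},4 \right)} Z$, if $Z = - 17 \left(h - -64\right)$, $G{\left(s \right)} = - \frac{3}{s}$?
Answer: $- \frac{544}{3} \approx -181.33$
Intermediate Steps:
$u{\left(Y,S \right)} = \frac{-1 + Y}{2 Y}$
$Z = -1088$ ($Z = - 17 \left(0 - -64\right) = - 17 \left(0 + 64\right) = \left(-17\right) 64 = -1088$)
$u{\left(E{\left(G{\left(-2 \right)} \right)},4 \right)} Z = \frac{-1 - \frac{3}{-2}}{2 \left(- \frac{3}{-2}\right)} \left(-1088\right) = \frac{-1 - - \frac{3}{2}}{2 \left(\left(-3\right) \left(- \frac{1}{2}\right)\right)} \left(-1088\right) = \frac{-1 + \frac{3}{2}}{2 \cdot \frac{3}{2}} \left(-1088\right) = \frac{1}{2} \cdot \frac{2}{3} \cdot \frac{1}{2} \left(-1088\right) = \frac{1}{6} \left(-1088\right) = - \frac{544}{3}$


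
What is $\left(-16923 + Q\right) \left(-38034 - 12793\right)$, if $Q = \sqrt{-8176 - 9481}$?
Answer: $860145321 - 50827 i \sqrt{17657} \approx 8.6015 \cdot 10^{8} - 6.7539 \cdot 10^{6} i$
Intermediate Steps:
$Q = i \sqrt{17657}$ ($Q = \sqrt{-17657} = i \sqrt{17657} \approx 132.88 i$)
$\left(-16923 + Q\right) \left(-38034 - 12793\right) = \left(-16923 + i \sqrt{17657}\right) \left(-38034 - 12793\right) = \left(-16923 + i \sqrt{17657}\right) \left(-50827\right) = 860145321 - 50827 i \sqrt{17657}$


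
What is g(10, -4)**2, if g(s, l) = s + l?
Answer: 36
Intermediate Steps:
g(s, l) = l + s
g(10, -4)**2 = (-4 + 10)**2 = 6**2 = 36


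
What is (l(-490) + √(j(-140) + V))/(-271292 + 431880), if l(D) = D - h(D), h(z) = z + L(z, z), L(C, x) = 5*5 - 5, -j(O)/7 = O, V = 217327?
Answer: -5/40147 + √218307/160588 ≈ 0.0027850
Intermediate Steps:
j(O) = -7*O
L(C, x) = 20 (L(C, x) = 25 - 5 = 20)
h(z) = 20 + z (h(z) = z + 20 = 20 + z)
l(D) = -20 (l(D) = D - (20 + D) = D + (-20 - D) = -20)
(l(-490) + √(j(-140) + V))/(-271292 + 431880) = (-20 + √(-7*(-140) + 217327))/(-271292 + 431880) = (-20 + √(980 + 217327))/160588 = (-20 + √218307)*(1/160588) = -5/40147 + √218307/160588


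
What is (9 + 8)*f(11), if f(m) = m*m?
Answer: 2057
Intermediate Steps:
f(m) = m**2
(9 + 8)*f(11) = (9 + 8)*11**2 = 17*121 = 2057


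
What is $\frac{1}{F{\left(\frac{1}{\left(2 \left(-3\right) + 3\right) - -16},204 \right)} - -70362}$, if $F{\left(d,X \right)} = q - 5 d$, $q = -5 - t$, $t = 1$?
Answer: $\frac{13}{914623} \approx 1.4214 \cdot 10^{-5}$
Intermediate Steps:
$q = -6$ ($q = -5 - 1 = -6$)
$F{\left(d,X \right)} = -6 - 5 d$
$\frac{1}{F{\left(\frac{1}{\left(2 \left(-3\right) + 3\right) - -16},204 \right)} - -70362} = \frac{1}{\left(-6 - \frac{5}{\left(2 \left(-3\right) + 3\right) - -16}\right) - -70362} = \frac{1}{\left(-6 - \frac{5}{\left(-6 + 3\right) + 16}\right) + 70362} = \frac{1}{\left(-6 - \frac{5}{-3 + 16}\right) + 70362} = \frac{1}{\left(-6 - \frac{5}{13}\right) + 70362} = \frac{1}{- \frac{83}{13} + 70362} = \frac{1}{\frac{914623}{13}} = \frac{13}{914623}$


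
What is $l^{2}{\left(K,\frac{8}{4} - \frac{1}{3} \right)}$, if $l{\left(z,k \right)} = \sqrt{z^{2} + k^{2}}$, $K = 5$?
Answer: $\frac{250}{9} \approx 27.778$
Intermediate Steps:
$l{\left(z,k \right)} = \sqrt{k^{2} + z^{2}}$
$l^{2}{\left(K,\frac{8}{4} - \frac{1}{3} \right)} = \left(\sqrt{\left(\frac{8}{4} - \frac{1}{3}\right)^{2} + 5^{2}}\right)^{2} = \left(\sqrt{\left(8 \cdot \frac{1}{4} - \frac{1}{3}\right)^{2} + 25}\right)^{2} = \left(\sqrt{\left(2 - \frac{1}{3}\right)^{2} + 25}\right)^{2} = \left(\sqrt{\left(\frac{5}{3}\right)^{2} + 25}\right)^{2} = \left(\sqrt{\frac{25}{9} + 25}\right)^{2} = \left(\sqrt{\frac{250}{9}}\right)^{2} = \left(\frac{5 \sqrt{10}}{3}\right)^{2} = \frac{250}{9}$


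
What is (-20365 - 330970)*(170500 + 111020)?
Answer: -98907829200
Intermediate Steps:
(-20365 - 330970)*(170500 + 111020) = -351335*281520 = -98907829200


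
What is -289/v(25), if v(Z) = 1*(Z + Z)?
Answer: -289/50 ≈ -5.7800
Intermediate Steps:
v(Z) = 2*Z (v(Z) = 1*(2*Z) = 2*Z)
-289/v(25) = -289/(2*25) = -289/50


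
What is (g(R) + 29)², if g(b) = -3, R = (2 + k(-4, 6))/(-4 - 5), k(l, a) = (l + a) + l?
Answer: 676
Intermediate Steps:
k(l, a) = a + 2*l (k(l, a) = (a + l) + l = a + 2*l)
R = 0 (R = (2 + (6 + 2*(-4)))/(-4 - 5) = (2 + (6 - 8))/(-9) = (2 - 2)*(-⅑) = 0*(-⅑) = 0)
(g(R) + 29)² = (-3 + 29)² = 26² = 676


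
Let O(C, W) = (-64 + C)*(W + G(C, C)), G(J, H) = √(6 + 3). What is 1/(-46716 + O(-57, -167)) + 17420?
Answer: 468110239/26872 ≈ 17420.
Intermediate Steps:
G(J, H) = 3 (G(J, H) = √9 = 3)
O(C, W) = (-64 + C)*(3 + W) (O(C, W) = (-64 + C)*(W + 3) = (-64 + C)*(3 + W))
1/(-46716 + O(-57, -167)) + 17420 = 1/(-46716 + (-192 - 64*(-167) + 3*(-57) - 57*(-167))) + 17420 = 1/(-46716 + (-192 + 10688 - 171 + 9519)) + 17420 = 1/(-46716 + 19844) + 17420 = 1/(-26872) + 17420 = -1/26872 + 17420 = 468110239/26872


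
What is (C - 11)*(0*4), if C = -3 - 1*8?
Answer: 0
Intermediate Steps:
C = -11 (C = -3 - 8 = -11)
(C - 11)*(0*4) = (-11 - 11)*(0*4) = -22*0 = 0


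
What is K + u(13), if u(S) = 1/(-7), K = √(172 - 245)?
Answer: -⅐ + I*√73 ≈ -0.14286 + 8.544*I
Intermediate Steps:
K = I*√73 (K = √(-73) = I*√73 ≈ 8.544*I)
u(S) = -⅐
K + u(13) = I*√73 - ⅐ = -⅐ + I*√73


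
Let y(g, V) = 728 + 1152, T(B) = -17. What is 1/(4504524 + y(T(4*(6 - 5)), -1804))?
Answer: 1/4506404 ≈ 2.2191e-7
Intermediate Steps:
y(g, V) = 1880
1/(4504524 + y(T(4*(6 - 5)), -1804)) = 1/(4504524 + 1880) = 1/4506404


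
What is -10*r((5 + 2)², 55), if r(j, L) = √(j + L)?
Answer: -20*√26 ≈ -101.98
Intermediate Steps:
r(j, L) = √(L + j)
-10*r((5 + 2)², 55) = -10*√(55 + (5 + 2)²) = -10*√(55 + 7²) = -10*√(55 + 49) = -20*√26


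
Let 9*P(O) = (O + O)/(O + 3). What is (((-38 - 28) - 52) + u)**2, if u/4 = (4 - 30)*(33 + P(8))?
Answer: 124689496996/9801 ≈ 1.2722e+7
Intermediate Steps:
P(O) = 2*O/(9*(3 + O)) (P(O) = ((O + O)/(O + 3))/9 = ((2*O)/(3 + O))/9 = (2*O/(3 + O))/9 = 2*O/(9*(3 + O)))
u = -341432/99 (u = 4*((4 - 30)*(33 + (2/9)*8/(3 + 8))) = 4*(-26*(33 + (2/9)*8/11)) = 4*(-26*(33 + (2/9)*8*(1/11))) = 4*(-26*(33 + 16/99)) = 4*(-26*3283/99) = 4*(-85358/99) = -341432/99 ≈ -3448.8)
(((-38 - 28) - 52) + u)**2 = (((-38 - 28) - 52) - 341432/99)**2 = ((-66 - 52) - 341432/99)**2 = (-118 - 341432/99)**2 = (-353114/99)**2 = 124689496996/9801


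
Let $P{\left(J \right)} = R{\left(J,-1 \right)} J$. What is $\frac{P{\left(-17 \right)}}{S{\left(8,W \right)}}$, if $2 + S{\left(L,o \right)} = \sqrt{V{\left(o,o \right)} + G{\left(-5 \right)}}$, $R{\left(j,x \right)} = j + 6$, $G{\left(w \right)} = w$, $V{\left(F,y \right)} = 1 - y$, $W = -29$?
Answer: $\frac{187}{3} \approx 62.333$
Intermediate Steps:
$R{\left(j,x \right)} = 6 + j$
$S{\left(L,o \right)} = -2 + \sqrt{-4 - o}$ ($S{\left(L,o \right)} = -2 + \sqrt{\left(1 - o\right) - 5} = -2 + \sqrt{-4 - o}$)
$P{\left(J \right)} = J \left(6 + J\right)$ ($P{\left(J \right)} = \left(6 + J\right) J = J \left(6 + J\right)$)
$\frac{P{\left(-17 \right)}}{S{\left(8,W \right)}} = \frac{\left(-17\right) \left(6 - 17\right)}{-2 + \sqrt{-4 - -29}} = \frac{\left(-17\right) \left(-11\right)}{-2 + \sqrt{-4 + 29}} = \frac{187}{-2 + \sqrt{25}} = \frac{187}{-2 + 5} = \frac{187}{3}$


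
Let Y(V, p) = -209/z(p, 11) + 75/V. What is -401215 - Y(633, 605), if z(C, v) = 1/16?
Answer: -83950806/211 ≈ -3.9787e+5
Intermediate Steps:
z(C, v) = 1/16
Y(V, p) = -3344 + 75/V (Y(V, p) = -209/1/16 + 75/V = -209*16 + 75/V = -3344 + 75/V)
-401215 - Y(633, 605) = -401215 - (-3344 + 75/633) = -401215 - (-3344 + 75*(1/633)) = -401215 - (-3344 + 25/211) = -401215 - 1*(-705559/211) = -401215 + 705559/211 = -83950806/211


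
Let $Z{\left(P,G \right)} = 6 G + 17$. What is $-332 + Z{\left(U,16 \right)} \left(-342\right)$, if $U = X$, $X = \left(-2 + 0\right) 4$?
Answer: $-38978$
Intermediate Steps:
$X = -8$ ($X = \left(-2\right) 4 = -8$)
$U = -8$
$Z{\left(P,G \right)} = 17 + 6 G$
$-332 + Z{\left(U,16 \right)} \left(-342\right) = -332 + \left(17 + 6 \cdot 16\right) \left(-342\right) = -332 + \left(17 + 96\right) \left(-342\right) = -332 + 113 \left(-342\right) = -332 - 38646 = -38978$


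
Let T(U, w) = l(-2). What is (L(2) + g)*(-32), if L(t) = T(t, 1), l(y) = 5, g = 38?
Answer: -1376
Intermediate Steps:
T(U, w) = 5
L(t) = 5
(L(2) + g)*(-32) = (5 + 38)*(-32) = 43*(-32) = -1376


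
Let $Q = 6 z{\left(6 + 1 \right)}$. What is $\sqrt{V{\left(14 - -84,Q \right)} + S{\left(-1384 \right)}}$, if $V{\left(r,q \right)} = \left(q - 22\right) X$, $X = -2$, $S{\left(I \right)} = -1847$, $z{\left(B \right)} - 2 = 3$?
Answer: $9 i \sqrt{23} \approx 43.162 i$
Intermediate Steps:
$z{\left(B \right)} = 5$ ($z{\left(B \right)} = 2 + 3 = 5$)
$Q = 30$ ($Q = 6 \cdot 5 = 30$)
$V{\left(r,q \right)} = 44 - 2 q$ ($V{\left(r,q \right)} = \left(q - 22\right) \left(-2\right) = \left(-22 + q\right) \left(-2\right) = 44 - 2 q$)
$\sqrt{V{\left(14 - -84,Q \right)} + S{\left(-1384 \right)}} = \sqrt{\left(44 - 60\right) - 1847} = \sqrt{-16 - 1847} = \sqrt{-1863} = 9 i \sqrt{23}$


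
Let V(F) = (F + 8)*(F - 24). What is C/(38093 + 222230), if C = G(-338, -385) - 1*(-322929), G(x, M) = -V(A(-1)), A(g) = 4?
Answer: 46167/37189 ≈ 1.2414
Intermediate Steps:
V(F) = (-24 + F)*(8 + F) (V(F) = (8 + F)*(-24 + F) = (-24 + F)*(8 + F))
G(x, M) = 240 (G(x, M) = -(-192 + 4² - 16*4) = -(-192 + 16 - 64) = -1*(-240) = 240)
C = 323169 (C = 240 - 1*(-322929) = 240 + 322929 = 323169)
C/(38093 + 222230) = 323169/(38093 + 222230) = 323169/260323 = 323169*(1/260323) = 46167/37189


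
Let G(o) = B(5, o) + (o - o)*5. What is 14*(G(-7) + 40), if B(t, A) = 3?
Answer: 602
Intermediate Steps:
G(o) = 3 (G(o) = 3 + (o - o)*5 = 3 + 0*5 = 3 + 0 = 3)
14*(G(-7) + 40) = 14*(3 + 40) = 14*43 = 602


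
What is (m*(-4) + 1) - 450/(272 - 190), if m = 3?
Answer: -676/41 ≈ -16.488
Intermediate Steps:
(m*(-4) + 1) - 450/(272 - 190) = (3*(-4) + 1) - 450/(272 - 190) = (-12 + 1) - 450/82 = -11 - 450*1/82 = -11 - 225/41 = -676/41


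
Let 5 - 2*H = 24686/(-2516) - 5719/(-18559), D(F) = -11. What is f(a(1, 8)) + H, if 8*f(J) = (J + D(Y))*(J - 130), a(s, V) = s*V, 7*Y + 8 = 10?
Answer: 1237443079/23347222 ≈ 53.002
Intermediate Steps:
Y = 2/7 (Y = -8/7 + (1/7)*10 = -8/7 + 10/7 = 2/7 ≈ 0.28571)
H = 338615345/46694444 (H = 5/2 - (24686/(-2516) - 5719/(-18559))/2 = 5/2 - (24686*(-1/2516) - 5719*(-1/18559))/2 = 5/2 - (-12343/1258 + 5719/18559)/2 = 5/2 - 1/2*(-221879235/23347222) = 5/2 + 221879235/46694444 = 338615345/46694444 ≈ 7.2517)
a(s, V) = V*s
f(J) = (-130 + J)*(-11 + J)/8 (f(J) = ((J - 11)*(J - 130))/8 = ((-11 + J)*(-130 + J))/8 = ((-130 + J)*(-11 + J))/8 = (-130 + J)*(-11 + J)/8)
f(a(1, 8)) + H = (715/4 - 141 + (8*1)**2/8) + 338615345/46694444 = (715/4 - 141/8*8 + (1/8)*8**2) + 338615345/46694444 = (715/4 - 141 + (1/8)*64) + 338615345/46694444 = (715/4 - 141 + 8) + 338615345/46694444 = 183/4 + 338615345/46694444 = 1237443079/23347222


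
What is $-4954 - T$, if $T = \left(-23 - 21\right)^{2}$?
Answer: $-6890$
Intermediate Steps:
$T = 1936$ ($T = \left(-44\right)^{2} = 1936$)
$-4954 - T = -4954 - 1936 = -6890$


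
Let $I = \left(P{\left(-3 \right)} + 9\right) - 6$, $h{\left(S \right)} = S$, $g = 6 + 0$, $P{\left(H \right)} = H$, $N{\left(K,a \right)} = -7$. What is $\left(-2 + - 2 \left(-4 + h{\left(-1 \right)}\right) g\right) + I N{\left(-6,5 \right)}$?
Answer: $58$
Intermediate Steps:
$g = 6$
$I = 0$ ($I = \left(-3 + 9\right) - 6 = 6 - 6 = 0$)
$\left(-2 + - 2 \left(-4 + h{\left(-1 \right)}\right) g\right) + I N{\left(-6,5 \right)} = \left(-2 + - 2 \left(-4 - 1\right) 6\right) + 0 \left(-7\right) = \left(-2 + \left(-2\right) \left(-5\right) 6\right) + 0 = \left(-2 + 10 \cdot 6\right) + 0 = \left(-2 + 60\right) + 0 = 58 + 0 = 58$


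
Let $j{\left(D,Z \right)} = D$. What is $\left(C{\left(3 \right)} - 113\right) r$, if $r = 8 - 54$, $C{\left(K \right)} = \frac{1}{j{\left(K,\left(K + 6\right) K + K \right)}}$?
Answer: $\frac{15548}{3} \approx 5182.7$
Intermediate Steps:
$C{\left(K \right)} = \frac{1}{K}$
$r = -46$
$\left(C{\left(3 \right)} - 113\right) r = \left(\frac{1}{3} - 113\right) \left(-46\right) = \left(- \frac{338}{3}\right) \left(-46\right) = \frac{15548}{3}$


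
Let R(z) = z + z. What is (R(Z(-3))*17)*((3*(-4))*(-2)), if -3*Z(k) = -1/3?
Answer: 272/3 ≈ 90.667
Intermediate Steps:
Z(k) = ⅑ (Z(k) = -(-1)/(3*3) = -⅓*(-⅓) = ⅑)
R(z) = 2*z
(R(Z(-3))*17)*((3*(-4))*(-2)) = ((2*(⅑))*17)*((3*(-4))*(-2)) = ((2/9)*17)*(-12*(-2)) = (34/9)*24 = 272/3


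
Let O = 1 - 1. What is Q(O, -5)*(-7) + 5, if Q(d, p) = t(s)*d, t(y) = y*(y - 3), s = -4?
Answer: 5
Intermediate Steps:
t(y) = y*(-3 + y)
O = 0
Q(d, p) = 28*d (Q(d, p) = (-4*(-3 - 4))*d = (-4*(-7))*d = 28*d)
Q(O, -5)*(-7) + 5 = (28*0)*(-7) + 5 = 0*(-7) + 5 = 0 + 5 = 5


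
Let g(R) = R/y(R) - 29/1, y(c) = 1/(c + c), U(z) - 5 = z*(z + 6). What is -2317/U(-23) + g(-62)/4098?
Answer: -1077017/270468 ≈ -3.9820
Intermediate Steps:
U(z) = 5 + z*(6 + z) (U(z) = 5 + z*(z + 6) = 5 + z*(6 + z))
y(c) = 1/(2*c)
g(R) = -29 + 2*R² (g(R) = R/((1/(2*R))) - 29/1 = R*(2*R) - 29*1 = 2*R² - 29 = -29 + 2*R²)
-2317/U(-23) + g(-62)/4098 = -2317/(5 + (-23)² + 6*(-23)) + (-29 + 2*(-62)²)/4098 = -2317/(5 + 529 - 138) + (-29 + 2*3844)*(1/4098) = -2317/396 + (-29 + 7688)*(1/4098) = -2317*1/396 + 7659*(1/4098) = -2317/396 + 2553/1366 = -1077017/270468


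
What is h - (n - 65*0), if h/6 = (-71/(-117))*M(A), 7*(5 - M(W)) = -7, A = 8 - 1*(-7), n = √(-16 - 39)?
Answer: 284/13 - I*√55 ≈ 21.846 - 7.4162*I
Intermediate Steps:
n = I*√55 (n = √(-55) = I*√55 ≈ 7.4162*I)
A = 15 (A = 8 + 7 = 15)
M(W) = 6 (M(W) = 5 - ⅐*(-7) = 5 + 1 = 6)
h = 284/13 (h = 6*(-71/(-117)*6) = 6*(-71*(-1/117)*6) = 6*((71/117)*6) = 6*(142/39) = 284/13 ≈ 21.846)
h - (n - 65*0) = 284/13 - (I*√55 - 65*0) = 284/13 - (I*√55 + 0) = 284/13 - I*√55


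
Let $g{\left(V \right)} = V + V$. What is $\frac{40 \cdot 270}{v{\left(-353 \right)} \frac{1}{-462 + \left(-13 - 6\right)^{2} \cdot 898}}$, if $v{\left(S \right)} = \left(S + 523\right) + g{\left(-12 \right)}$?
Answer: $\frac{1748066400}{73} \approx 2.3946 \cdot 10^{7}$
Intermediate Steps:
$g{\left(V \right)} = 2 V$
$v{\left(S \right)} = 499 + S$ ($v{\left(S \right)} = \left(S + 523\right) + 2 \left(-12\right) = \left(523 + S\right) - 24 = 499 + S$)
$\frac{40 \cdot 270}{v{\left(-353 \right)} \frac{1}{-462 + \left(-13 - 6\right)^{2} \cdot 898}} = \frac{40 \cdot 270}{\left(499 - 353\right) \frac{1}{-462 + \left(-13 - 6\right)^{2} \cdot 898}} = \frac{10800}{146 \frac{1}{-462 + \left(-19\right)^{2} \cdot 898}} = \frac{10800}{146 \frac{1}{-462 + 361 \cdot 898}} = \frac{10800}{146 \frac{1}{-462 + 324178}} = \frac{10800}{146 \cdot \frac{1}{323716}} = \frac{10800}{\frac{73}{161858}} = 10800 \cdot \frac{161858}{73} = \frac{1748066400}{73}$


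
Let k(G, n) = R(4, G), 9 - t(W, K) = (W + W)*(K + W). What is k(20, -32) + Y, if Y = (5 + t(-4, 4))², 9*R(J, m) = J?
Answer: 1768/9 ≈ 196.44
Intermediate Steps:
t(W, K) = 9 - 2*W*(K + W) (t(W, K) = 9 - (W + W)*(K + W) = 9 - 2*W*(K + W))
R(J, m) = J/9
k(G, n) = 4/9 (k(G, n) = (⅑)*4 = 4/9)
Y = 196 (Y = (5 + (9 - 2*(-4)² - 2*4*(-4)))² = (5 + (9 - 2*16 + 32))² = (5 + (9 - 32 + 32))² = (5 + 9)² = 14² = 196)
k(20, -32) + Y = 4/9 + 196 = 1768/9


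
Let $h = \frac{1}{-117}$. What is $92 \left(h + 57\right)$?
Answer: $\frac{613456}{117} \approx 5243.2$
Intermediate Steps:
$h = - \frac{1}{117} \approx -0.008547$
$92 \left(h + 57\right) = 92 \left(- \frac{1}{117} + 57\right) = 92 \cdot \frac{6668}{117} = \frac{613456}{117}$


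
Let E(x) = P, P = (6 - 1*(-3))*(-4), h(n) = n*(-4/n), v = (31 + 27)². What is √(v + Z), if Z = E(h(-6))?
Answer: 16*√13 ≈ 57.689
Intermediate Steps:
v = 3364 (v = 58² = 3364)
h(n) = -4
P = -36 (P = (6 + 3)*(-4) = 9*(-4) = -36)
E(x) = -36
Z = -36
√(v + Z) = √(3364 - 36) = √3328 = 16*√13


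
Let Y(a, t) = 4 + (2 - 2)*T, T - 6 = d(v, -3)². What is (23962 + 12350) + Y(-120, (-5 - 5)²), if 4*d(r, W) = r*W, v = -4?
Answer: 36316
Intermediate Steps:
d(r, W) = W*r/4 (d(r, W) = (r*W)/4 = (W*r)/4 = W*r/4)
T = 15 (T = 6 + ((¼)*(-3)*(-4))² = 6 + 3² = 6 + 9 = 15)
Y(a, t) = 4 (Y(a, t) = 4 + (2 - 2)*15 = 4 + 0*15 = 4 + 0 = 4)
(23962 + 12350) + Y(-120, (-5 - 5)²) = (23962 + 12350) + 4 = 36312 + 4 = 36316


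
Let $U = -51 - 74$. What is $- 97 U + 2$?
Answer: $12127$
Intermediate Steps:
$U = -125$ ($U = -51 - 74 = -125$)
$- 97 U + 2 = \left(-97\right) \left(-125\right) + 2 = 12125 + 2 = 12127$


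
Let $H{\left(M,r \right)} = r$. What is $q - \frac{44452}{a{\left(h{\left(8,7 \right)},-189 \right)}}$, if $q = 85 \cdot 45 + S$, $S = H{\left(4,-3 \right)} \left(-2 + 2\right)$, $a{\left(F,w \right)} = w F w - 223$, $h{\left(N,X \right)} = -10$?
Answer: $\frac{1367225677}{357433} \approx 3825.1$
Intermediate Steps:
$a{\left(F,w \right)} = -223 + F w^{2}$ ($a{\left(F,w \right)} = F w w - 223 = F w^{2} - 223 = -223 + F w^{2}$)
$S = 0$ ($S = - 3 \left(-2 + 2\right) = \left(-3\right) 0 = 0$)
$q = 3825$ ($q = 85 \cdot 45 + 0 = 3825 + 0 = 3825$)
$q - \frac{44452}{a{\left(h{\left(8,7 \right)},-189 \right)}} = 3825 - \frac{44452}{-223 - 10 \left(-189\right)^{2}} = 3825 - \frac{44452}{-223 - 357210} = 3825 - \frac{44452}{-357433} = 3825 - 44452 \left(- \frac{1}{357433}\right) = 3825 - - \frac{44452}{357433} = 3825 + \frac{44452}{357433} = \frac{1367225677}{357433}$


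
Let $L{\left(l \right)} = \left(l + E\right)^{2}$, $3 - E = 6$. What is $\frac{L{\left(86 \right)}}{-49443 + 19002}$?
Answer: $- \frac{6889}{30441} \approx -0.22631$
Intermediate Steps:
$E = -3$ ($E = 3 - 6 = -3$)
$L{\left(l \right)} = \left(-3 + l\right)^{2}$ ($L{\left(l \right)} = \left(l - 3\right)^{2} = \left(-3 + l\right)^{2}$)
$\frac{L{\left(86 \right)}}{-49443 + 19002} = \frac{\left(-3 + 86\right)^{2}}{-49443 + 19002} = \frac{83^{2}}{-30441} = 6889 \left(- \frac{1}{30441}\right) = - \frac{6889}{30441}$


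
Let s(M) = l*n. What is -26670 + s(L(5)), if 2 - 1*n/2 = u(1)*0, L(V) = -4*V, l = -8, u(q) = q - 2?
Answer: -26702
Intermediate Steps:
u(q) = -2 + q
n = 4 (n = 4 - 2*(-2 + 1)*0 = 4 - (-2)*0 = 4 - 2*0 = 4 + 0 = 4)
s(M) = -32 (s(M) = -8*4 = -32)
-26670 + s(L(5)) = -26670 - 32 = -26702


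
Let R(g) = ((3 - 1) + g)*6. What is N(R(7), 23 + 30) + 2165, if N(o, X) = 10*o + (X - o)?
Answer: 2704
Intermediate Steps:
R(g) = 12 + 6*g (R(g) = (2 + g)*6 = 12 + 6*g)
N(o, X) = X + 9*o
N(R(7), 23 + 30) + 2165 = ((23 + 30) + 9*(12 + 6*7)) + 2165 = (53 + 9*(12 + 42)) + 2165 = (53 + 9*54) + 2165 = (53 + 486) + 2165 = 539 + 2165 = 2704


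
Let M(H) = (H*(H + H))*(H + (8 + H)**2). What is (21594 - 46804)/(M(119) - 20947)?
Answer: -25210/460154909 ≈ -5.4786e-5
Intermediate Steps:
M(H) = 2*H**2*(H + (8 + H)**2) (M(H) = (H*(2*H))*(H + (8 + H)**2) = (2*H**2)*(H + (8 + H)**2) = 2*H**2*(H + (8 + H)**2))
(21594 - 46804)/(M(119) - 20947) = (21594 - 46804)/(2*119**2*(119 + (8 + 119)**2) - 20947) = -25210/(2*14161*(119 + 127**2) - 20947) = -25210/(2*14161*(119 + 16129) - 20947) = -25210/(2*14161*16248 - 20947) = -25210/(460175856 - 20947) = -25210/460154909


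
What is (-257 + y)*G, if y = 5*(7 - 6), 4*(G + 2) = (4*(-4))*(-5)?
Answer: -4536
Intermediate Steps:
G = 18 (G = -2 + ((4*(-4))*(-5))/4 = -2 + (-16*(-5))/4 = -2 + (1/4)*80 = -2 + 20 = 18)
y = 5 (y = 5*1 = 5)
(-257 + y)*G = (-257 + 5)*18 = -252*18 = -4536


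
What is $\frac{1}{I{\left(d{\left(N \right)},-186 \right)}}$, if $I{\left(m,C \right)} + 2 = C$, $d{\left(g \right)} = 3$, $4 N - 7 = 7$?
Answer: $- \frac{1}{188} \approx -0.0053191$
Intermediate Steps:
$N = \frac{7}{2}$ ($N = \frac{7}{4} + \frac{1}{4} \cdot 7 = \frac{7}{4} + \frac{7}{4} = \frac{7}{2} \approx 3.5$)
$I{\left(m,C \right)} = -2 + C$
$\frac{1}{I{\left(d{\left(N \right)},-186 \right)}} = \frac{1}{-2 - 186} = \frac{1}{-188} = - \frac{1}{188}$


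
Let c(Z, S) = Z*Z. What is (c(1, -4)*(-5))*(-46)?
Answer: 230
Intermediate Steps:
c(Z, S) = Z**2
(c(1, -4)*(-5))*(-46) = (1**2*(-5))*(-46) = (1*(-5))*(-46) = -5*(-46) = 230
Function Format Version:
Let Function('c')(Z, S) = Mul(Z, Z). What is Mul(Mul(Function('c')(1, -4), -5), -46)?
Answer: 230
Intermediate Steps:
Function('c')(Z, S) = Pow(Z, 2)
Mul(Mul(Function('c')(1, -4), -5), -46) = Mul(Mul(Pow(1, 2), -5), -46) = Mul(Mul(1, -5), -46) = Mul(-5, -46) = 230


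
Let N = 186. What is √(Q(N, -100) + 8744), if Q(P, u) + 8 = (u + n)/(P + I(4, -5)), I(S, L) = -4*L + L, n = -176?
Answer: 2*√9802435/67 ≈ 93.459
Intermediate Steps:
I(S, L) = -3*L
Q(P, u) = -8 + (-176 + u)/(15 + P) (Q(P, u) = -8 + (u - 176)/(P - 3*(-5)) = -8 + (-176 + u)/(P + 15) = -8 + (-176 + u)/(15 + P))
√(Q(N, -100) + 8744) = √((-296 - 100 - 8*186)/(15 + 186) + 8744) = √((-296 - 100 - 1488)/201 + 8744) = √((1/201)*(-1884) + 8744) = √(-628/67 + 8744) = √(585220/67) = 2*√9802435/67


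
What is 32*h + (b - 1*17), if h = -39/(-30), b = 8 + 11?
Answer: 218/5 ≈ 43.600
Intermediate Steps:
b = 19
h = 13/10 (h = -39*(-1/30) = 13/10 ≈ 1.3000)
32*h + (b - 1*17) = 32*(13/10) + (19 - 1*17) = 208/5 + (19 - 17) = 208/5 + 2 = 218/5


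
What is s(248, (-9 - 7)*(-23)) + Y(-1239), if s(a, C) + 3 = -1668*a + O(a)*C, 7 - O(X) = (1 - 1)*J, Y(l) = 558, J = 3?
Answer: -410533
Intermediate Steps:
O(X) = 7 (O(X) = 7 - (1 - 1)*3 = 7 - 0*3 = 7 - 1*0 = 7 + 0 = 7)
s(a, C) = -3 - 1668*a + 7*C (s(a, C) = -3 + (-1668*a + 7*C) = -3 - 1668*a + 7*C)
s(248, (-9 - 7)*(-23)) + Y(-1239) = (-3 - 1668*248 + 7*((-9 - 7)*(-23))) + 558 = (-3 - 413664 + 7*(-16*(-23))) + 558 = (-3 - 413664 + 7*368) + 558 = (-3 - 413664 + 2576) + 558 = -411091 + 558 = -410533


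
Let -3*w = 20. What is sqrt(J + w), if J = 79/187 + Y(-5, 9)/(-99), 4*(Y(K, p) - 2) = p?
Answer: 5*I*sqrt(316591)/1122 ≈ 2.5074*I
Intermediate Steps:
w = -20/3 (w = -1/3*20 = -20/3 ≈ -6.6667)
Y(K, p) = 2 + p/4
J = 2555/6732 (J = 79/187 + (2 + (1/4)*9)/(-99) = 79*(1/187) + (2 + 9/4)*(-1/99) = 79/187 + (17/4)*(-1/99) = 79/187 - 17/396 = 2555/6732 ≈ 0.37953)
sqrt(J + w) = sqrt(2555/6732 - 20/3) = sqrt(-42325/6732) = 5*I*sqrt(316591)/1122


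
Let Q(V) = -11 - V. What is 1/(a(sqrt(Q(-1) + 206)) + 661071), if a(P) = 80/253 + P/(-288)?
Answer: 36432/24084148421 ≈ 1.5127e-6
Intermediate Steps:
a(P) = 80/253 - P/288 (a(P) = 80*(1/253) + P*(-1/288) = 80/253 - P/288)
1/(a(sqrt(Q(-1) + 206)) + 661071) = 1/((80/253 - sqrt((-11 - 1*(-1)) + 206)/288) + 661071) = 1/((80/253 - sqrt((-11 + 1) + 206)/288) + 661071) = 1/((80/253 - sqrt(-10 + 206)/288) + 661071) = 1/((80/253 - sqrt(196)/288) + 661071) = 1/((80/253 - 1/288*14) + 661071) = 1/((80/253 - 7/144) + 661071) = 1/(9749/36432 + 661071) = 1/(24084148421/36432) = 36432/24084148421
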